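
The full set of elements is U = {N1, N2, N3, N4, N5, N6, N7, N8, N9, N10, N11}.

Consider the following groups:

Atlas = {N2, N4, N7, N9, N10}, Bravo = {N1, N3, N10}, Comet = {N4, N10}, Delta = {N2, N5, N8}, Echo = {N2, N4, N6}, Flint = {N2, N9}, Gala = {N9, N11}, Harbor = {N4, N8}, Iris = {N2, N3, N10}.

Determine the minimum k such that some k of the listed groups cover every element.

Take {Atlas, Bravo, Delta, Echo, Gala}. Their union is {N1, N2, N3, N4, N5, N6, N7, N8, N9, N10, N11}, which is all 11 elements.
No 4 of the 9 groups cover everything (all 126 combinations miss at least one element), so 5 is optimal.

5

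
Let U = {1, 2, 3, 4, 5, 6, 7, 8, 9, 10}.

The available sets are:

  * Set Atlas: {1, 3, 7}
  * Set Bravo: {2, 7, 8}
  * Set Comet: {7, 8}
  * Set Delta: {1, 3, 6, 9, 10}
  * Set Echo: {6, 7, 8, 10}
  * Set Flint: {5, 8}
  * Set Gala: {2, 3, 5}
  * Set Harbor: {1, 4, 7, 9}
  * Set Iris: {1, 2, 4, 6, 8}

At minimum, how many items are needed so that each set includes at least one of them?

3

Take H = {5, 6, 7}. Each listed set contains at least one of these, so H is a hitting set of size 3.
No choice of 2 items meets every set, so 3 is the minimum.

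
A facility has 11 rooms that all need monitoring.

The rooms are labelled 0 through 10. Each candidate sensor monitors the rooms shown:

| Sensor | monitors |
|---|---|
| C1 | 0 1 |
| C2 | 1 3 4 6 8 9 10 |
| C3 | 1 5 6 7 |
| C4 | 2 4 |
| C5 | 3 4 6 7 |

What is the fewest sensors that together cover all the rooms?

4

C1 and C2 and C3 and C4 together: C1 ∪ C2 ∪ C3 ∪ C4 = {0, 1, 2, 3, 4, 5, 6, 7, 8, 9, 10} — every room is covered.
No 3 of the 5 sensors cover everything (all 10 combinations miss at least one room), so 4 is optimal.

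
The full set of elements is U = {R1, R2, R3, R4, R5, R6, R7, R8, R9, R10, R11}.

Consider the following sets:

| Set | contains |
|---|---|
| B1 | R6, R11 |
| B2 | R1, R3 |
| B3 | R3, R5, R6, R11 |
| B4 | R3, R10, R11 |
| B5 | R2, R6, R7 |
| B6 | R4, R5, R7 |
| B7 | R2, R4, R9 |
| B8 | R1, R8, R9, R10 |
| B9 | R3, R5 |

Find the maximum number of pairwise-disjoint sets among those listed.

3

B5, B8, B9 are pairwise disjoint (B5={R2,R6,R7}; B8={R1,R8,R9,R10}; B9={R3,R5}).
Every remaining set overlaps one of these, and no 4 of the listed sets are pairwise disjoint, so 3 is the maximum.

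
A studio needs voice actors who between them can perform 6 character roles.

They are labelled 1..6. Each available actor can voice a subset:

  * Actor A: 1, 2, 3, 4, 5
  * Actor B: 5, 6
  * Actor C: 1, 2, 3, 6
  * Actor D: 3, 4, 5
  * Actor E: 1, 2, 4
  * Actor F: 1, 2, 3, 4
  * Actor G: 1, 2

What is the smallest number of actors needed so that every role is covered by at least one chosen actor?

A and B together: A ∪ B = {1, 2, 3, 4, 5, 6} — every role is covered.
No single actor has all 6 roles (the largest, A, has 5), so 2 is optimal.

2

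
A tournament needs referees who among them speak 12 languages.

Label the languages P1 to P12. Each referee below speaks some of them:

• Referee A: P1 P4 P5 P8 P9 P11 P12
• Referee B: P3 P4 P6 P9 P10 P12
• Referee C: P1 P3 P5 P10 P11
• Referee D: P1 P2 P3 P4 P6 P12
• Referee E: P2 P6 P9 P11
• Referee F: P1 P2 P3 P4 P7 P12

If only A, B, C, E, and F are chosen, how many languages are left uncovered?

Union of A, B, C, E, F = {P1, P2, P3, P4, P5, P6, P7, P8, P9, P10, P11, P12} — that's every language, so 0 are uncovered.

0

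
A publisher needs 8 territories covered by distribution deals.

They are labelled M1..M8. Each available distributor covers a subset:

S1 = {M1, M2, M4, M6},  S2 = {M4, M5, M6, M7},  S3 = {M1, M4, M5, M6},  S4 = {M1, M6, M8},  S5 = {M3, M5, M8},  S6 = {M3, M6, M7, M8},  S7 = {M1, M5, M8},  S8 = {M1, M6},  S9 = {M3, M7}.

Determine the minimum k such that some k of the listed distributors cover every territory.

S1 and S2 and S6 together: S1 ∪ S2 ∪ S6 = {M1, M2, M3, M4, M5, M6, M7, M8} — every territory is covered.
Only S1 contains M2, so S1 is forced; the remaining 4 territories need at least 2 more distributors (each remaining distributor adds at most 3) — so at least 3 distributors are needed, and 3 is optimal.

3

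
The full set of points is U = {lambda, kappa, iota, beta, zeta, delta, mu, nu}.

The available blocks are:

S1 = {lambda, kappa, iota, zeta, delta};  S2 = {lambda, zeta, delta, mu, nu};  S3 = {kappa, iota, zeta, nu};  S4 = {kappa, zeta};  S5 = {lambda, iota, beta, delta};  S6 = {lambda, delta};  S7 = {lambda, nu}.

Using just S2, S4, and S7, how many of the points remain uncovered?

2

Union of S2, S4, S7 = {lambda, kappa, zeta, delta, mu, nu}.
Not covered: iota, beta — 2 points.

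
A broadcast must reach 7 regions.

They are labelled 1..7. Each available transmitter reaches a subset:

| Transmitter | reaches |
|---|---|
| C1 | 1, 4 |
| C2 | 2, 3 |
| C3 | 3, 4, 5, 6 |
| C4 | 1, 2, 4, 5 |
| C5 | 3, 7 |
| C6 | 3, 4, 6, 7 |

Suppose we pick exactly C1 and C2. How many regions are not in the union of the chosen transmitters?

Union of C1, C2 = {1, 2, 3, 4}.
Not covered: 5, 6, 7 — 3 regions.

3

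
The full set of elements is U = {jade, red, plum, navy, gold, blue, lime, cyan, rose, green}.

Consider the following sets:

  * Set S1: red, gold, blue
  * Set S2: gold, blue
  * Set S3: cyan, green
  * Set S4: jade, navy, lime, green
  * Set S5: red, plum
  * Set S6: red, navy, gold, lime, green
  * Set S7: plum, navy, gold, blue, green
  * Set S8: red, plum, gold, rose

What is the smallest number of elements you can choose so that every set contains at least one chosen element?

3

H = {red, blue, green} meets every set (each contains at least one member of H), and |H| = 3.
The sets S2, S3, S5 are pairwise disjoint, so any hitting set needs a separate element for each — at least 3. Hence 3 is optimal.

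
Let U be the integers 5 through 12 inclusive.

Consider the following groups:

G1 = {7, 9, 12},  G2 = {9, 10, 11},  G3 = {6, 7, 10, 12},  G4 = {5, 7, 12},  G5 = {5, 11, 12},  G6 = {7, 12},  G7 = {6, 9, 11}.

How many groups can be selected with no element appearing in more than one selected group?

2

G6, G7 are pairwise disjoint (G6={7,12}; G7={6,9,11}).
Every remaining group overlaps one of these, and no 3 of the listed groups are pairwise disjoint, so 2 is the maximum.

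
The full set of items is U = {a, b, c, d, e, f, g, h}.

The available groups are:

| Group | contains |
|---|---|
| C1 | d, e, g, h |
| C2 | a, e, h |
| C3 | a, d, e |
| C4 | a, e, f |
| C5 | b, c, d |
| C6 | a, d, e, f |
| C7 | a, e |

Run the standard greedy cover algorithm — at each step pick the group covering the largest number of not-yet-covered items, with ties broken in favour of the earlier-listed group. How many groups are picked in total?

Greedy: pick C1 (covers 4 new) → pick C4 (covers 2 new) → pick C5 (covers 2 new). Total picks: 3.

3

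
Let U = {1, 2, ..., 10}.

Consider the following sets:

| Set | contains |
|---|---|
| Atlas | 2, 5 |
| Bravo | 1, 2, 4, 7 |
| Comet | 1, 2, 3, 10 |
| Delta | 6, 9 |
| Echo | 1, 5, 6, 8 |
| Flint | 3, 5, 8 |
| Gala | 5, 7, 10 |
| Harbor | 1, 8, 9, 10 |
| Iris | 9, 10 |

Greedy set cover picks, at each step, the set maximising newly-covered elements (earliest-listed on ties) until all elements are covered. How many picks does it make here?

4

Greedy: pick Bravo (covers 4 new) → pick Echo (covers 3 new) → pick Comet (covers 2 new) → pick Delta (covers 1 new). Total picks: 4.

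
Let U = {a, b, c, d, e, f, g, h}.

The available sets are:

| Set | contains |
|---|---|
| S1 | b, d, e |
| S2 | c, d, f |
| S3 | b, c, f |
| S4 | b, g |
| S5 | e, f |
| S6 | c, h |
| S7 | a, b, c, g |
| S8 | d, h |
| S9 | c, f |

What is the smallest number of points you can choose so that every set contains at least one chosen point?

3

T = {b, f, h} meets every set (each contains at least one member of T), and |T| = 3.
The sets S4, S8, S9 are pairwise disjoint, so any hitting set needs a separate point for each — at least 3. Hence 3 is optimal.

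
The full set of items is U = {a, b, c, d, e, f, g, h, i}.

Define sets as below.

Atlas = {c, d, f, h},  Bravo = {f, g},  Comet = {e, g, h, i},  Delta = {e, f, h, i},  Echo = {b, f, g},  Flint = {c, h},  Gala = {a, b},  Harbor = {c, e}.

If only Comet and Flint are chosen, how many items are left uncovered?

4

Union of Comet, Flint = {c, e, g, h, i}.
Not covered: a, b, d, f — 4 items.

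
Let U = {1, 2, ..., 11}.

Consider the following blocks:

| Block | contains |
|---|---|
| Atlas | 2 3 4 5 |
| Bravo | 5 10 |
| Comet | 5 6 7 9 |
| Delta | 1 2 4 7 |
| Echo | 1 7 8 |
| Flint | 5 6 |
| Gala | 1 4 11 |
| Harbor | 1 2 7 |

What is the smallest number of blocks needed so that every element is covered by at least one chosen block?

Atlas and Bravo and Comet and Echo and Gala together: Atlas ∪ Bravo ∪ Comet ∪ Echo ∪ Gala = {1, 2, 3, 4, 5, 6, 7, 8, 9, 10, 11} — every element is covered.
No 4 of the 8 blocks cover everything (all 70 combinations miss at least one element), so 5 is optimal.

5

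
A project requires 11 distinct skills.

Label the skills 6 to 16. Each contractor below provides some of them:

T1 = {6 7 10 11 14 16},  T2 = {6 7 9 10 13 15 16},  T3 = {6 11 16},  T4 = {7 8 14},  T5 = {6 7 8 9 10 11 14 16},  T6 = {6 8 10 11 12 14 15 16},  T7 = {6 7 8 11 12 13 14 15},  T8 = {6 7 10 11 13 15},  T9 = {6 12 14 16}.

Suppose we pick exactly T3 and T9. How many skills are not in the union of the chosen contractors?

6

Union of T3, T9 = {6, 11, 12, 14, 16}.
Not covered: 7, 8, 9, 10, 13, 15 — 6 skills.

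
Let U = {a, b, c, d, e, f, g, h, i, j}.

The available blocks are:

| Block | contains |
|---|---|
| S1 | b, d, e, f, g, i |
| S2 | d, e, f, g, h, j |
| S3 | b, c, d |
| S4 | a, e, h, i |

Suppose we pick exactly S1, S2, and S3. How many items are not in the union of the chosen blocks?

1

Union of S1, S2, S3 = {b, c, d, e, f, g, h, i, j}.
Not covered: a — 1 item.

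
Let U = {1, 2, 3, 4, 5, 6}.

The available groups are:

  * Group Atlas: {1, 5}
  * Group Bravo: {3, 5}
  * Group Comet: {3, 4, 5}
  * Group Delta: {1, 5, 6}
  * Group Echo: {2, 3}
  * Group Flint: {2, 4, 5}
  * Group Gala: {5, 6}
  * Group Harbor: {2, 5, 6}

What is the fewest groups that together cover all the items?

Take {Comet, Delta, Flint}. Their union is {1, 2, 3, 4, 5, 6}, which is all 6 items.
No 2 of the 8 groups cover everything (all 28 combinations miss at least one item), so 3 is optimal.

3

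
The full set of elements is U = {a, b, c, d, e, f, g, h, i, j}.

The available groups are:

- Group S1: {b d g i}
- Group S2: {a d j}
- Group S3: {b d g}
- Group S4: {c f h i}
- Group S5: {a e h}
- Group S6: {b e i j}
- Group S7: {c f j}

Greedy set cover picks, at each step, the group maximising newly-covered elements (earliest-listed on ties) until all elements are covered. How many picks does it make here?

Greedy: pick S1 (covers 4 new) → pick S4 (covers 3 new) → pick S2 (covers 2 new) → pick S5 (covers 1 new). Total picks: 4.
(The true minimum cover uses only 3 groups, so greedy is not optimal here.)

4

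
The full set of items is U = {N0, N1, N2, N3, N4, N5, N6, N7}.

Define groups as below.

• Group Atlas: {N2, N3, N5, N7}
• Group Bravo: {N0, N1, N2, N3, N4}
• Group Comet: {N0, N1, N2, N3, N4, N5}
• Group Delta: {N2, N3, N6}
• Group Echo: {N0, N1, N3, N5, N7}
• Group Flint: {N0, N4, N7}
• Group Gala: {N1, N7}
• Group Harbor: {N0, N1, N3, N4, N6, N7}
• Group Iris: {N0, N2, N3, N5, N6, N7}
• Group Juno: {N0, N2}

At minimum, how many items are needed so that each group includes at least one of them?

Take H = {N2, N7}. Each listed group contains at least one of these, so H is a hitting set of size 2.
The groups Delta, Flint are pairwise disjoint, so any hitting set needs a separate item for each — at least 2. Hence 2 is optimal.

2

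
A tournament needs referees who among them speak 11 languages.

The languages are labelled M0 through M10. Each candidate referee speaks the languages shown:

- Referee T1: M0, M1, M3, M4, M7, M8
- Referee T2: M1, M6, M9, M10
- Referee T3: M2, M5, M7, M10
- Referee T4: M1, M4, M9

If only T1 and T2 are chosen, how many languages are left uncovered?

Union of T1, T2 = {M0, M1, M3, M4, M6, M7, M8, M9, M10}.
Not covered: M2, M5 — 2 languages.

2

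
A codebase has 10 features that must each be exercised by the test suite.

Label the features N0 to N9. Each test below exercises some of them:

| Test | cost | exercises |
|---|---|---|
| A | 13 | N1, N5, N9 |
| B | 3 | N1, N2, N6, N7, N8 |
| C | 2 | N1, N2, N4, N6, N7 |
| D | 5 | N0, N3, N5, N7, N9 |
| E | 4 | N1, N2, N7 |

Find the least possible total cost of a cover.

10

B, C, D together cover every feature (B ∪ C ∪ D = {N0, N1, N2, N3, N4, N5, N6, N7, N8, N9}); total cost 3 + 2 + 5 = 10.
No covering selection has total cost below 10.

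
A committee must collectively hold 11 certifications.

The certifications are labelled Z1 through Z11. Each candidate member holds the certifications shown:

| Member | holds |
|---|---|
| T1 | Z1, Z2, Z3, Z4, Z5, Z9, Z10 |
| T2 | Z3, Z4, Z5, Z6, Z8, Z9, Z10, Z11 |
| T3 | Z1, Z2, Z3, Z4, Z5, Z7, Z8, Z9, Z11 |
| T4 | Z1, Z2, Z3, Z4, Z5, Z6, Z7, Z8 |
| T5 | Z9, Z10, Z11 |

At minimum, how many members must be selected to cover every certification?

Take {T2, T3}. Their union is {Z1, Z2, Z3, Z4, Z5, Z6, Z7, Z8, Z9, Z10, Z11}, which is all 11 certifications.
No single member has all 11 certifications (the largest, T3, has 9), so 2 is optimal.

2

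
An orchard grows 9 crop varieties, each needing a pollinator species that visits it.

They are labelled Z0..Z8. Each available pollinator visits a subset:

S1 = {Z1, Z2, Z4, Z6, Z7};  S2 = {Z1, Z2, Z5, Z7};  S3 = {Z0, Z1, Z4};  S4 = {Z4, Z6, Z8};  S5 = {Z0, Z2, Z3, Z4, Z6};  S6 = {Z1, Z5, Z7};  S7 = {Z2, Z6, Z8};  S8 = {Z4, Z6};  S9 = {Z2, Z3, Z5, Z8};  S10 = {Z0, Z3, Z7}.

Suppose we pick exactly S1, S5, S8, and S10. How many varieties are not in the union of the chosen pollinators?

Union of S1, S5, S8, S10 = {Z0, Z1, Z2, Z3, Z4, Z6, Z7}.
Not covered: Z5, Z8 — 2 varieties.

2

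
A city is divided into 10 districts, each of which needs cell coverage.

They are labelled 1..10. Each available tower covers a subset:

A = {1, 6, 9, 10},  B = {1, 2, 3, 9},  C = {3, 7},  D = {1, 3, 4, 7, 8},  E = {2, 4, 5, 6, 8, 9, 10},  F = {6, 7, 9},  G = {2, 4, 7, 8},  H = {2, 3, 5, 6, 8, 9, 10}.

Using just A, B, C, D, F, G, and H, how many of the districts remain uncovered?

0

Union of A, B, C, D, F, G, H = {1, 2, 3, 4, 5, 6, 7, 8, 9, 10} — that's every district, so 0 are uncovered.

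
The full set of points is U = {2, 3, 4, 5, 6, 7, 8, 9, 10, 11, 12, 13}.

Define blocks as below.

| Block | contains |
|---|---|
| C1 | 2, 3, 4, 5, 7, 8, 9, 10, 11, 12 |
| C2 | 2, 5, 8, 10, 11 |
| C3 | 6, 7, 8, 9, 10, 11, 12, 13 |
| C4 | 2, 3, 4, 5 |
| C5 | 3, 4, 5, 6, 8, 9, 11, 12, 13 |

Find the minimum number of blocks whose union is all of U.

C1 and C5 together: C1 ∪ C5 = {2, 3, 4, 5, 6, 7, 8, 9, 10, 11, 12, 13} — every point is covered.
No single block has all 12 points (the largest, C1, has 10), so 2 is optimal.

2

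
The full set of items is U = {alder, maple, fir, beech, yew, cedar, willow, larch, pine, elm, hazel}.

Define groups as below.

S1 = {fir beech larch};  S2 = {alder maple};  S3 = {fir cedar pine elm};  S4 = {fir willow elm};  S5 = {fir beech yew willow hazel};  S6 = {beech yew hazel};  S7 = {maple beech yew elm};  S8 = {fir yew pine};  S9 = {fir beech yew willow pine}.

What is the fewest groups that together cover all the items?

Take {S1, S2, S3, S5}. Their union is {alder, maple, fir, beech, yew, cedar, willow, larch, pine, elm, hazel}, which is all 11 items.
Only S1 contains larch, so S1 is forced; the remaining 8 items need at least 3 more groups (each remaining group adds at most 3) — so at least 4 groups are needed, and 4 is optimal.

4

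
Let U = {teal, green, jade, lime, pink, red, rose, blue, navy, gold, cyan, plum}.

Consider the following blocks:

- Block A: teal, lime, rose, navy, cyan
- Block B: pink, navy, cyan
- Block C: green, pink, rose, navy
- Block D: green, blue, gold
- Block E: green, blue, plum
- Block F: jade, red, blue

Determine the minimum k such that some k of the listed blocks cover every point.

Take {A, B, D, E, F}. Their union is {teal, green, jade, lime, pink, red, rose, blue, navy, gold, cyan, plum}, which is all 12 points.
No 4 of the 6 blocks cover everything (all 15 combinations miss at least one point), so 5 is optimal.

5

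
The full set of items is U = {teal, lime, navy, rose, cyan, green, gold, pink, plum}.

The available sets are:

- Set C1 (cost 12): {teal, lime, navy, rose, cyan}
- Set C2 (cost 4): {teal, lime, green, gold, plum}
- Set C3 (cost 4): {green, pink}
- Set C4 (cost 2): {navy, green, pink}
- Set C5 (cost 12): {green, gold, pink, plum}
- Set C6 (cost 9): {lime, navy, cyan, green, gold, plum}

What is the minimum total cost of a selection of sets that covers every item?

18

C1, C2, C4 together cover every item (C1 ∪ C2 ∪ C4 = {teal, lime, navy, rose, cyan, green, gold, pink, plum}); total cost 12 + 4 + 2 = 18.
No covering selection has total cost below 18.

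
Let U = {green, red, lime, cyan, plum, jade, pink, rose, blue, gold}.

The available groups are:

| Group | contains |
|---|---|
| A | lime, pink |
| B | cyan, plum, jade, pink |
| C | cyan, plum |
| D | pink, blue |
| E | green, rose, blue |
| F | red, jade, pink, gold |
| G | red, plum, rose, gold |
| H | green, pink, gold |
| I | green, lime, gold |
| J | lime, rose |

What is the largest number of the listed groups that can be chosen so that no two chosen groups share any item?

A, C, E are pairwise disjoint (A={lime,pink}; C={cyan,plum}; E={green,rose,blue}).
Every remaining group overlaps one of these, and no 4 of the listed groups are pairwise disjoint, so 3 is the maximum.

3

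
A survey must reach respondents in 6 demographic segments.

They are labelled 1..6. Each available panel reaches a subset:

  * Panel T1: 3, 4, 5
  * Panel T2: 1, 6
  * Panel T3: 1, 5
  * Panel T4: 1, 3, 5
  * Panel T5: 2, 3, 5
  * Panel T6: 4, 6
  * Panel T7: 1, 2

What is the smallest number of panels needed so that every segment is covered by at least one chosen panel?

Take {T3, T5, T6}. Their union is {1, 2, 3, 4, 5, 6}, which is all 6 segments.
No 2 of the 7 panels cover everything (all 21 combinations miss at least one segment), so 3 is optimal.

3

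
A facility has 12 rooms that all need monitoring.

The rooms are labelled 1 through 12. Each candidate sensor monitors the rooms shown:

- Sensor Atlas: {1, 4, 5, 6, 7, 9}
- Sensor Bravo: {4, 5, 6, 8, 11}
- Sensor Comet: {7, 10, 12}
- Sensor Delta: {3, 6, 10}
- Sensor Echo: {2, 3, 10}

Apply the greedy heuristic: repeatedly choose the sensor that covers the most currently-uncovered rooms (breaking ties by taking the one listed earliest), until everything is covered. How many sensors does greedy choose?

4

Greedy: pick Atlas (covers 6 new) → pick Echo (covers 3 new) → pick Bravo (covers 2 new) → pick Comet (covers 1 new). Total picks: 4.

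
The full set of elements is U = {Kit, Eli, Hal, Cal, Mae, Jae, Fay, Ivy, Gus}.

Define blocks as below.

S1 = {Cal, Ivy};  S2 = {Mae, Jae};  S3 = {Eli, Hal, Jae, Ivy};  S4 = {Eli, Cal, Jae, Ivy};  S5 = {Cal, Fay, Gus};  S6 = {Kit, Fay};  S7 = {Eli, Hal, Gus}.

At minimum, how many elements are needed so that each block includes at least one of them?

4

H = {Eli, Cal, Mae, Fay} meets every block (each contains at least one member of H), and |H| = 4.
The blocks S1, S2, S6, S7 are pairwise disjoint, so any hitting set needs a separate element for each — at least 4. Hence 4 is optimal.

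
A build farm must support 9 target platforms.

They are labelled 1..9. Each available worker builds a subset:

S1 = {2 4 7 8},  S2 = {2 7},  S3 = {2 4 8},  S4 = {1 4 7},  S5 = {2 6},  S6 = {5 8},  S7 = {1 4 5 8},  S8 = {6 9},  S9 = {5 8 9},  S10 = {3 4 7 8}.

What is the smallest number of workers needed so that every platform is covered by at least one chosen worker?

4

S4 and S5 and S9 and S10 together: S4 ∪ S5 ∪ S9 ∪ S10 = {1, 2, 3, 4, 5, 6, 7, 8, 9} — every platform is covered.
Only S10 contains 3, so S10 is forced; the remaining 5 platforms need at least 3 more workers (each remaining worker adds at most 2) — so at least 4 workers are needed, and 4 is optimal.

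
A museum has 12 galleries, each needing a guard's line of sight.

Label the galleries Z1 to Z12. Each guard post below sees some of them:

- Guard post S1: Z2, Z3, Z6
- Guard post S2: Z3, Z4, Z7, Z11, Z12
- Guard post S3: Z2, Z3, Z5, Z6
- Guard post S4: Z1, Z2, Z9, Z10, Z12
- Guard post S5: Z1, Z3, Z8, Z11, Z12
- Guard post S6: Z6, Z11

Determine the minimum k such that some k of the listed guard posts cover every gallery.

Take {S2, S3, S4, S5}. Their union is {Z1, Z2, Z3, Z4, Z5, Z6, Z7, Z8, Z9, Z10, Z11, Z12}, which is all 12 galleries.
Only S5 contains Z8, so S5 is forced; the remaining 7 galleries need at least 3 more guard posts (each remaining guard post adds at most 3) — so at least 4 guard posts are needed, and 4 is optimal.

4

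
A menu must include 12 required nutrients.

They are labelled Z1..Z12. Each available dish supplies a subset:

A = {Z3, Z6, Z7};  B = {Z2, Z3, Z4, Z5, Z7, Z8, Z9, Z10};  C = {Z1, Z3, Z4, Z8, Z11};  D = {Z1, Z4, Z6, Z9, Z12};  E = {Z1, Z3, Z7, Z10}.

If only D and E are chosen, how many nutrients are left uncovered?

4

Union of D, E = {Z1, Z3, Z4, Z6, Z7, Z9, Z10, Z12}.
Not covered: Z2, Z5, Z8, Z11 — 4 nutrients.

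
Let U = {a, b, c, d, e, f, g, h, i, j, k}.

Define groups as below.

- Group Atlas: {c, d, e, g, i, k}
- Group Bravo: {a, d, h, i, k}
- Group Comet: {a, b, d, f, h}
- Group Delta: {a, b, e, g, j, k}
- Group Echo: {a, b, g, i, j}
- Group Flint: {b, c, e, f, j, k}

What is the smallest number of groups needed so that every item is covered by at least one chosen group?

Atlas, Bravo, and Flint cover everything between them: the union {a, b, c, d, e, f, g, h, i, j, k} is all of U.
No 2 of the 6 groups cover everything (all 15 combinations miss at least one item), so 3 is optimal.

3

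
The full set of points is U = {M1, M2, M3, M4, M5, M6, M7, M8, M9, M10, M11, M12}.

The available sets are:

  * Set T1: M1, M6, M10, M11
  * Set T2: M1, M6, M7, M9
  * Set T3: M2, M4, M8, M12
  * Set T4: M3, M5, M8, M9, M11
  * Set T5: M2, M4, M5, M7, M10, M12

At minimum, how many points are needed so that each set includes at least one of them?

3

Take H = {M6, M8, M10}. Each listed set contains at least one of these, so H is a hitting set of size 3.
No choice of 2 points meets every set, so 3 is the minimum.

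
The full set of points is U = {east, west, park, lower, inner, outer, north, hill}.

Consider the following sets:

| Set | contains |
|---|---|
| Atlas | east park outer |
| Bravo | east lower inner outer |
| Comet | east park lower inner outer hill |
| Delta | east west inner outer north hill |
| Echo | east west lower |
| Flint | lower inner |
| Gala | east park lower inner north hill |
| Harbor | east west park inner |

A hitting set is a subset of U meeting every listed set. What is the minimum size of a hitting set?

2

The 2 points {east, lower} hit every set.
The sets Atlas, Flint are pairwise disjoint, so any hitting set needs a separate point for each — at least 2. Hence 2 is optimal.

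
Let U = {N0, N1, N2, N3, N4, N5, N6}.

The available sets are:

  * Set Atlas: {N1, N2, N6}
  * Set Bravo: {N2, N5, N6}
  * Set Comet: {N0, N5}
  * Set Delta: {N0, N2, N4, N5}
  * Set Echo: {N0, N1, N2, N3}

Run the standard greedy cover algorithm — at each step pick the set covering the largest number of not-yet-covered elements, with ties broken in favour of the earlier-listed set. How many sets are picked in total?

3

Greedy: pick Delta (covers 4 new) → pick Atlas (covers 2 new) → pick Echo (covers 1 new). Total picks: 3.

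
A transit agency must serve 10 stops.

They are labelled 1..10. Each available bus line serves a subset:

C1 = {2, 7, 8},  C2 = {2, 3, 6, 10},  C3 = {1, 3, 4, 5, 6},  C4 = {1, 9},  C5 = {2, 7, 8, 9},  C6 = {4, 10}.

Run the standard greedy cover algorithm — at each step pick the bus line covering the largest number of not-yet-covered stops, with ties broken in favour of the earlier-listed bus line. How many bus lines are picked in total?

Greedy: pick C3 (covers 5 new) → pick C5 (covers 4 new) → pick C2 (covers 1 new). Total picks: 3.

3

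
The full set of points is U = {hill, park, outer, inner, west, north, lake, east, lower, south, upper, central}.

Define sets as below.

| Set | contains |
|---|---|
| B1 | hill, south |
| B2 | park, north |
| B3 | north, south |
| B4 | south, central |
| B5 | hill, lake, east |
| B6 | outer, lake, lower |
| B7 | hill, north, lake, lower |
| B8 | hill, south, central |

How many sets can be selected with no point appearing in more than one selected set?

3

B2, B4, B6 are pairwise disjoint (B2={park,north}; B4={south,central}; B6={outer,lake,lower}).
Every remaining set overlaps one of these, and no 4 of the listed sets are pairwise disjoint, so 3 is the maximum.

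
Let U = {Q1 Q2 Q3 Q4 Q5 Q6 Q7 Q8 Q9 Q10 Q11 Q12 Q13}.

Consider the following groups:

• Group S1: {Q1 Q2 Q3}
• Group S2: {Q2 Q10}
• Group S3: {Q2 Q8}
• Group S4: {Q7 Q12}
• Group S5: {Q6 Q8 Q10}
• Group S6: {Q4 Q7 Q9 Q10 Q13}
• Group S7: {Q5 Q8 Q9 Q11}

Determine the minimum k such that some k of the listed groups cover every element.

5

S1 and S4 and S5 and S6 and S7 together: S1 ∪ S4 ∪ S5 ∪ S6 ∪ S7 = {Q1, Q2, Q3, Q4, Q5, Q6, Q7, Q8, Q9, Q10, Q11, Q12, Q13} — every element is covered.
No 4 of the 7 groups cover everything (all 35 combinations miss at least one element), so 5 is optimal.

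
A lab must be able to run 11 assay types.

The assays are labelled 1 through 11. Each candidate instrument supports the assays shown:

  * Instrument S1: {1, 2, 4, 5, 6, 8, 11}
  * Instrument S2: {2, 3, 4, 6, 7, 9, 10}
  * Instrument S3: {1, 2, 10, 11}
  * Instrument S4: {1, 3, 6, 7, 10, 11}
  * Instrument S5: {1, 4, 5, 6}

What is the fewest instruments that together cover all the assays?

2

S1 and S2 together: S1 ∪ S2 = {1, 2, 3, 4, 5, 6, 7, 8, 9, 10, 11} — every assay is covered.
No single instrument has all 11 assays (the largest, S1, has 7), so 2 is optimal.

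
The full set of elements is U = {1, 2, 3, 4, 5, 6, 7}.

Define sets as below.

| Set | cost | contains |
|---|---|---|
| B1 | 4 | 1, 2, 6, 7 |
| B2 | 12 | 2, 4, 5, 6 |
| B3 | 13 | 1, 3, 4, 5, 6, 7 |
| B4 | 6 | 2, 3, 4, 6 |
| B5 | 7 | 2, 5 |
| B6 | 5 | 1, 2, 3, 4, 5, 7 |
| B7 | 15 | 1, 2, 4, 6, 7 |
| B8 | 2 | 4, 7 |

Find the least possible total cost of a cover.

B1, B6 together cover every element (B1 ∪ B6 = {1, 2, 3, 4, 5, 6, 7}); total cost 4 + 5 = 9.
No covering selection has total cost below 9.

9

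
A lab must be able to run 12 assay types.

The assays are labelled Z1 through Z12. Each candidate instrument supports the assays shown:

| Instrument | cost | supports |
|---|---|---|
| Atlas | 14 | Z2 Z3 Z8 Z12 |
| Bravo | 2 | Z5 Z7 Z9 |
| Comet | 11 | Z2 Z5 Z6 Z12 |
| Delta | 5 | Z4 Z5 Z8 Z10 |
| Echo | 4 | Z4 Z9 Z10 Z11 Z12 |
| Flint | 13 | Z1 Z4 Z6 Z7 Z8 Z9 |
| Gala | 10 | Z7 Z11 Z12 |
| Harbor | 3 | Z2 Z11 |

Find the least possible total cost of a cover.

Atlas, Bravo, Echo, Flint together cover every assay (Atlas ∪ Bravo ∪ Echo ∪ Flint = {Z1, Z2, Z3, Z4, Z5, Z6, Z7, Z8, Z9, Z10, Z11, Z12}); total cost 14 + 2 + 4 + 13 = 33.
The greedy pick Bravo, Echo, Harbor, Flint, Atlas costs 36; no covering selection beats 33.

33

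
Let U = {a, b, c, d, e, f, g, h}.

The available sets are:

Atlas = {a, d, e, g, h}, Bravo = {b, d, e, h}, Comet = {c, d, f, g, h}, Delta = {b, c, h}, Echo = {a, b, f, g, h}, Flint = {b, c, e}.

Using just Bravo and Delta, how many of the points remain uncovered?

Union of Bravo, Delta = {b, c, d, e, h}.
Not covered: a, f, g — 3 points.

3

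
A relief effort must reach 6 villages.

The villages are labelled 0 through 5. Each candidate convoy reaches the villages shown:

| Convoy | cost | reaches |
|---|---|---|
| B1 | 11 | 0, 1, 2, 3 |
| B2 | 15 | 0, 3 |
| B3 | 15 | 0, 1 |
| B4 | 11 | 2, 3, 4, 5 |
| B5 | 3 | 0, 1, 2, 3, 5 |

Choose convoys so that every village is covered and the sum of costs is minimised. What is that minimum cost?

B4, B5 together cover every village (B4 ∪ B5 = {0, 1, 2, 3, 4, 5}); total cost 11 + 3 = 14.
No covering selection has total cost below 14.

14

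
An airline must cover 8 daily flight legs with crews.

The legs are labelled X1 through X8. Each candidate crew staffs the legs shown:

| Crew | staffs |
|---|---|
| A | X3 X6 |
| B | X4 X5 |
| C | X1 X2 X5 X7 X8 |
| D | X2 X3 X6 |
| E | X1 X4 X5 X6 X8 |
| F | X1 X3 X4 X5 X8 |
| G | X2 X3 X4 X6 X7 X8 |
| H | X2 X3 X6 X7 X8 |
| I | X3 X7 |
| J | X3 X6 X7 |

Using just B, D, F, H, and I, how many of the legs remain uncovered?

Union of B, D, F, H, I = {X1, X2, X3, X4, X5, X6, X7, X8} — that's every leg, so 0 are uncovered.

0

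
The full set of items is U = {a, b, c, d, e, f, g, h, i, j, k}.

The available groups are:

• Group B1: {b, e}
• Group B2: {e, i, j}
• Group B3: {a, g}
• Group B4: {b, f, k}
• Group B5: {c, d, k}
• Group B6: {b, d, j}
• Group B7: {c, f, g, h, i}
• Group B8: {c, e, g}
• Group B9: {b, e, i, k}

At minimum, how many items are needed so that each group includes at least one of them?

Take T = {a, d, e, f}. Each listed group contains at least one of these, so T is a hitting set of size 4.
No choice of 3 items meets every group, so 4 is the minimum.

4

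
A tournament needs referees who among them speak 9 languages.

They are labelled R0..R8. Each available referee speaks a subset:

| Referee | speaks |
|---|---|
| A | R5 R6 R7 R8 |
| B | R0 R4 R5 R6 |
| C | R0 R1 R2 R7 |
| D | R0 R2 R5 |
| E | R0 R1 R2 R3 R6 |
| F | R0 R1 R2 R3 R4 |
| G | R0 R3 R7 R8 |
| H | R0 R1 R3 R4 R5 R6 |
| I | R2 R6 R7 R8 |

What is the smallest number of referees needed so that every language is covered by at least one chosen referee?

2

H and I together: H ∪ I = {R0, R1, R2, R3, R4, R5, R6, R7, R8} — every language is covered.
No single referee has all 9 languages (the largest, H, has 6), so 2 is optimal.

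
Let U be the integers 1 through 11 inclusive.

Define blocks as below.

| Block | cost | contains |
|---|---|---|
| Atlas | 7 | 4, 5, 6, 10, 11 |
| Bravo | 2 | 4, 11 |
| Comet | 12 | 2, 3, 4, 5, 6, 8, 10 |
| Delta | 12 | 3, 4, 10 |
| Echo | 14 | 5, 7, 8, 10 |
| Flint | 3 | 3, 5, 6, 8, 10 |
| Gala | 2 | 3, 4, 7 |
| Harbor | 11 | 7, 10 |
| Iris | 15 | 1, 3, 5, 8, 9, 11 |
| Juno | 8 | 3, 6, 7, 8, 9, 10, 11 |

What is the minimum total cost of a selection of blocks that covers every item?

29

Comet, Gala, Iris together cover every item (Comet ∪ Gala ∪ Iris = {1, 2, 3, 4, 5, 6, 7, 8, 9, 10, 11}); total cost 12 + 2 + 15 = 29.
The greedy pick Flint, Bravo, Gala, Iris, Comet costs 34; no covering selection beats 29.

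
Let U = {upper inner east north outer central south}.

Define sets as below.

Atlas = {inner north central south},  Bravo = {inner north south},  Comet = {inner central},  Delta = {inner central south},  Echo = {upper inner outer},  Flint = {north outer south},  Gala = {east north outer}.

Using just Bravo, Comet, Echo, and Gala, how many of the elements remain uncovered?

0

Union of Bravo, Comet, Echo, Gala = {upper, inner, east, north, outer, central, south} — that's every element, so 0 are uncovered.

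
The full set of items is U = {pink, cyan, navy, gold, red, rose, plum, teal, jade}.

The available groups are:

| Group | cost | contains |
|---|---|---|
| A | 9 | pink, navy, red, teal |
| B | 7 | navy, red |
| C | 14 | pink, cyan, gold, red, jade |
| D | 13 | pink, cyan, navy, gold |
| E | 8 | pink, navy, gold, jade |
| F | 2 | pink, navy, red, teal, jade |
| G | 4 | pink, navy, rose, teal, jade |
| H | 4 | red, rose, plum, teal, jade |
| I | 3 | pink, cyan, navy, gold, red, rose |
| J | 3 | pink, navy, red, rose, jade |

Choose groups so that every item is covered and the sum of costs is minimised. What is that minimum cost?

H, I together cover every item (H ∪ I = {pink, cyan, navy, gold, red, rose, plum, teal, jade}); total cost 4 + 3 = 7.
The greedy pick F, I, H costs 9; no covering selection beats 7.

7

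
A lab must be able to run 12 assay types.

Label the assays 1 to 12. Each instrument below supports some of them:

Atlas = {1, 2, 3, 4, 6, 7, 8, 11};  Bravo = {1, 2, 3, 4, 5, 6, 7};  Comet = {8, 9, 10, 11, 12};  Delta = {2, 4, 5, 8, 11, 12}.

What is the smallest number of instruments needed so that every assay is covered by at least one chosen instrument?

2

Take {Bravo, Comet}. Their union is {1, 2, 3, 4, 5, 6, 7, 8, 9, 10, 11, 12}, which is all 12 assays.
No single instrument has all 12 assays (the largest, Atlas, has 8), so 2 is optimal.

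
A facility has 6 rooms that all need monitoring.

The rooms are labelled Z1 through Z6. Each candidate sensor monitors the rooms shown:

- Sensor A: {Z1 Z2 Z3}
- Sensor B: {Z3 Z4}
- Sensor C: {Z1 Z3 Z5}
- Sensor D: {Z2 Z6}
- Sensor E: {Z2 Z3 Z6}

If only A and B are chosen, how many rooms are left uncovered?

Union of A, B = {Z1, Z2, Z3, Z4}.
Not covered: Z5, Z6 — 2 rooms.

2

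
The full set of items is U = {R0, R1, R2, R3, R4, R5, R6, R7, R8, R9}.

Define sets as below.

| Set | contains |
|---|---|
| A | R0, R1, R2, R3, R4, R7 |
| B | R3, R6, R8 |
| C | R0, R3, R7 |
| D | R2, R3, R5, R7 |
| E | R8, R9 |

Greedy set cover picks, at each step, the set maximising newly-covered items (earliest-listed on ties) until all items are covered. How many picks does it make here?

Greedy: pick A (covers 6 new) → pick B (covers 2 new) → pick D (covers 1 new) → pick E (covers 1 new). Total picks: 4.

4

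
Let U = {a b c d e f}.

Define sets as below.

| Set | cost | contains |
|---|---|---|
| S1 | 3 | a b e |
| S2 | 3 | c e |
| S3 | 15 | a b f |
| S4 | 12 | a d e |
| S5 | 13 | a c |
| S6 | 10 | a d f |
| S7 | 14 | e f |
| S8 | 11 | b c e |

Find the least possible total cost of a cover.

S1, S2, S6 together cover every element (S1 ∪ S2 ∪ S6 = {a, b, c, d, e, f}); total cost 3 + 3 + 10 = 16.
No covering selection has total cost below 16.

16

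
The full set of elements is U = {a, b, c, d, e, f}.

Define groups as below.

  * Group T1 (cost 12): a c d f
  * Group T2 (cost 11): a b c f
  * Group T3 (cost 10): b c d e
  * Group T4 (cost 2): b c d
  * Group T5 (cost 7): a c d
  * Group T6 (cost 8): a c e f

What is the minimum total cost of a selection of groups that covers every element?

T4, T6 together cover every element (T4 ∪ T6 = {a, b, c, d, e, f}); total cost 2 + 8 = 10.
No covering selection has total cost below 10.

10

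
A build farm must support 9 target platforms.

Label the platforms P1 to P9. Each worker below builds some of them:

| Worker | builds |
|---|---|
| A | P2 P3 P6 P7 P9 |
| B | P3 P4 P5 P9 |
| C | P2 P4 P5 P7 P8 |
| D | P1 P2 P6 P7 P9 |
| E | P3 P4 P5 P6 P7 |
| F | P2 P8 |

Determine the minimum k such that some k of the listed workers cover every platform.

3

Take {B, D, F}. Their union is {P1, P2, P3, P4, P5, P6, P7, P8, P9}, which is all 9 platforms.
Only D contains P1, so D is forced; the remaining 4 platforms need at least 2 more workers (each remaining worker adds at most 3) — so at least 3 workers are needed, and 3 is optimal.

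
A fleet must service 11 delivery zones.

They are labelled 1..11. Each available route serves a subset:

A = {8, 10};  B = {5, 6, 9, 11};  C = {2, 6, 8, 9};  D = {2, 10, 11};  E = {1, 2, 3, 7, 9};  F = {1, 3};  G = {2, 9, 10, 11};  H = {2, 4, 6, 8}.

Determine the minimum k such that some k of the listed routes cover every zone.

4

B and D and E and H together: B ∪ D ∪ E ∪ H = {1, 2, 3, 4, 5, 6, 7, 8, 9, 10, 11} — every zone is covered.
No 3 of the 8 routes cover everything (all 56 combinations miss at least one zone), so 4 is optimal.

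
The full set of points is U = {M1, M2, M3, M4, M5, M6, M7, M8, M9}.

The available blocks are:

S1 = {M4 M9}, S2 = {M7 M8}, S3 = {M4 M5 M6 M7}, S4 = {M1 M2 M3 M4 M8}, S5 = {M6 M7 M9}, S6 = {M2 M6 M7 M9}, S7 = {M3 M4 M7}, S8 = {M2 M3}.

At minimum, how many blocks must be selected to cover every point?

Take {S3, S4, S5}. Their union is {M1, M2, M3, M4, M5, M6, M7, M8, M9}, which is all 9 points.
Only S4 contains M1, so S4 is forced; the remaining 4 points need at least 2 more blocks (each remaining block adds at most 3) — so at least 3 blocks are needed, and 3 is optimal.

3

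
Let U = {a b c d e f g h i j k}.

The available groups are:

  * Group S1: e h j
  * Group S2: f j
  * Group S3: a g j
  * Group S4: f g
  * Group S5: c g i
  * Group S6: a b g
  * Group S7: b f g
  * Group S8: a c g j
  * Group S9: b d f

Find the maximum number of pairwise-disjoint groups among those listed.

S1, S5, S9 are pairwise disjoint (S1={e,h,j}; S5={c,g,i}; S9={b,d,f}).
Every remaining group overlaps one of these, and no 4 of the listed groups are pairwise disjoint, so 3 is the maximum.

3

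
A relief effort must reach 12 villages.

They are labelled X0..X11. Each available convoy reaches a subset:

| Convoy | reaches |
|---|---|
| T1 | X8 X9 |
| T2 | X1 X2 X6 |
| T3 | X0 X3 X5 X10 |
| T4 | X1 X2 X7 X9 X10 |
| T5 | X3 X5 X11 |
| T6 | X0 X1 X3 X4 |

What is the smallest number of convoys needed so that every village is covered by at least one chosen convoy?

T1 and T2 and T4 and T5 and T6 together: T1 ∪ T2 ∪ T4 ∪ T5 ∪ T6 = {X0, X1, X2, X3, X4, X5, X6, X7, X8, X9, X10, X11} — every village is covered.
No 4 of the 6 convoys cover everything (all 15 combinations miss at least one village), so 5 is optimal.

5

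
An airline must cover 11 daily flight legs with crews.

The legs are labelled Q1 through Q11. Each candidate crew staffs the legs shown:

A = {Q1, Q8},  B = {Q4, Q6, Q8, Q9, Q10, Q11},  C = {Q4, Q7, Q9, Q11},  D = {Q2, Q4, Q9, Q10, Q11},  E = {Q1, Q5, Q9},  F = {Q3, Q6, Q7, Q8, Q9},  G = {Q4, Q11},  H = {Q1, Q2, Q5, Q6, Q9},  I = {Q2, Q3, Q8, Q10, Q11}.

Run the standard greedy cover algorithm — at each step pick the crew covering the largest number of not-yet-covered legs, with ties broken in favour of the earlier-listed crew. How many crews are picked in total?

3

Greedy: pick B (covers 6 new) → pick H (covers 3 new) → pick F (covers 2 new). Total picks: 3.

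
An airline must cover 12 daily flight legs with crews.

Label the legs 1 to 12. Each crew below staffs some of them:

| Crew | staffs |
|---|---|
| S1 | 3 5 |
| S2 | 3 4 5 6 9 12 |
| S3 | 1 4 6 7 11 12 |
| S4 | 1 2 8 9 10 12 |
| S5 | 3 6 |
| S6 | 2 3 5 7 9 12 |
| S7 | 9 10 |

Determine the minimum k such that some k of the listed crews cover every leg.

3

Take {S1, S3, S4}. Their union is {1, 2, 3, 4, 5, 6, 7, 8, 9, 10, 11, 12}, which is all 12 legs.
Only S4 contains 8, so S4 is forced; the remaining 6 legs need at least 2 more crews (each remaining crew adds at most 4) — so at least 3 crews are needed, and 3 is optimal.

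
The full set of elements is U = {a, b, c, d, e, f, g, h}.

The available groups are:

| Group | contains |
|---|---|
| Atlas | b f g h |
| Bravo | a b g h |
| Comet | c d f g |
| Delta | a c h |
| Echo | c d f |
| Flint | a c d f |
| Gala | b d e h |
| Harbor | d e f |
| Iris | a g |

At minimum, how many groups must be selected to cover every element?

3

Atlas, Delta, and Gala cover everything between them: the union {a, b, c, d, e, f, g, h} is all of U.
No 2 of the 9 groups cover everything (all 36 combinations miss at least one element), so 3 is optimal.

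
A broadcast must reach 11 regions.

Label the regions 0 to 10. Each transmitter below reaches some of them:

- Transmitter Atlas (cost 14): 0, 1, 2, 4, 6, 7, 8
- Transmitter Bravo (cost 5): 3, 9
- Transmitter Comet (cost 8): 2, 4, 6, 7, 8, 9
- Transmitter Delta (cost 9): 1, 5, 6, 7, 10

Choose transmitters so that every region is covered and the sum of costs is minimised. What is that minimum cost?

Atlas, Bravo, Delta together cover every region (Atlas ∪ Bravo ∪ Delta = {0, 1, 2, 3, 4, 5, 6, 7, 8, 9, 10}); total cost 14 + 5 + 9 = 28.
The greedy pick Comet, Delta, Bravo, Atlas costs 36; no covering selection beats 28.

28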